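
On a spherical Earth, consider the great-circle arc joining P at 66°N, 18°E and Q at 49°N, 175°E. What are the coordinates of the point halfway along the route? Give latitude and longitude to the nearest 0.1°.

The haversine formula gives a central angle δ ≈ 1.111 rad (63.7°) between the endpoints.
Interpolate at f = 1/2 with slerp weights a = sin((1−f)δ)/sin δ ≈ 0.588, b = sin(fδ)/sin δ ≈ 0.588.
p = a·p₁ + b·p₂ ≈ (-0.157, 0.108, 0.982); φ = arcsin(p_z) ≈ 79.03°, λ = atan2(p_y, p_x) ≈ 145.57°.

≈ 79.0°N, 145.6°E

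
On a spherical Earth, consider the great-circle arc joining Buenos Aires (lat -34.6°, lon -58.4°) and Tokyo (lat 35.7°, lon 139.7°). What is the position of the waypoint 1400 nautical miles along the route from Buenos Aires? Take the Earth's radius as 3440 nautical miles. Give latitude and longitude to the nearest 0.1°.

The haversine formula gives a central angle δ ≈ 2.883 rad (165.2°) between the endpoints. The total great-circle distance is δ·R ≈ 2.883 × 3440 ≈ 9917 nmi, so the target fraction is f = 1400/9917 ≈ 0.141.
Interpolate at f ≈ 0.141 with slerp weights a = sin((1−f)δ)/sin δ ≈ 2.414, b = sin(fδ)/sin δ ≈ 1.548.
p = a·p₁ + b·p₂ ≈ (0.083, -0.880, -0.468); φ = arcsin(p_z) ≈ -27.90°, λ = atan2(p_y, p_x) ≈ -84.62°.

≈ lat -27.9°, lon -84.6°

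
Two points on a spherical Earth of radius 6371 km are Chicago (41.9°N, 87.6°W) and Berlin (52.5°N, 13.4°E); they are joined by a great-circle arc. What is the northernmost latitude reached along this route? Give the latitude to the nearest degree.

≈ 60°N

The great circle lies in the plane with unit normal n̂ = (p₁ × p₂)/|p₁ × p₂|.
Here n̂_z ≈ +0.496; the vertex latitude is φ_max = arccos|n̂_z| ≈ 60.2°.
Check via Clairaut: cos φ_max = |cos φ₁| · sin C = cos(41.9°)·sin(41.8°) ≈ 0.496, again giving ≈ 60.2°.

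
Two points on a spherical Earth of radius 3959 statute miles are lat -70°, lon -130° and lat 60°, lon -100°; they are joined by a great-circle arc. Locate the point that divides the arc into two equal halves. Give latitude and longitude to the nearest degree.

From cos δ = sin φ₁ sin φ₂ + cos φ₁ cos φ₂ cos Δλ, the central angle is δ ≈ 2.299 rad (131.7°).
Interpolate at f = 1/2 with slerp weights a = sin((1−f)δ)/sin δ ≈ 1.223, b = sin(fδ)/sin δ ≈ 1.223.
p = a·p₁ + b·p₂ ≈ (-0.375, -0.923, -0.090); φ = arcsin(p_z) ≈ -5.17°, λ = atan2(p_y, p_x) ≈ -112.12°.

≈ lat -5°, lon -112°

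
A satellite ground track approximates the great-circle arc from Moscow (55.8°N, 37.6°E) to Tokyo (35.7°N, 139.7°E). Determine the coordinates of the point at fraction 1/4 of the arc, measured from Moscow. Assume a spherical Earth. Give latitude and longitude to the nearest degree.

The haversine formula gives a central angle δ ≈ 1.173 rad (67.2°) between the endpoints.
Interpolate at f = 1/4 with slerp weights a = sin((1−f)δ)/sin δ ≈ 0.836, b = sin(fδ)/sin δ ≈ 0.314.
p = a·p₁ + b·p₂ ≈ (0.178, 0.451, 0.874); φ = arcsin(p_z) ≈ 60.97°, λ = atan2(p_y, p_x) ≈ 68.48°.

≈ (61°N, 68°E)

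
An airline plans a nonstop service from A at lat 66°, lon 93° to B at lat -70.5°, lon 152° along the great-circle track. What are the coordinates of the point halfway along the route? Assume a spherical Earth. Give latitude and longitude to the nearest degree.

Write both endpoints as unit vectors p₁, p₂ with components (cos φ cos λ, cos φ sin λ, sin φ).
The central angle between the endpoints is δ = arccos(p₁·p₂) ≈ 2.484 rad (142.3°).
Interpolate at f = 1/2 with slerp weights a = sin((1−f)δ)/sin δ ≈ 1.548, b = sin(fδ)/sin δ ≈ 1.548.
p = a·p₁ + b·p₂ ≈ (-0.489, 0.871, -0.045); φ = arcsin(p_z) ≈ -2.58°, λ = atan2(p_y, p_x) ≈ 119.31°.

≈ lat -3°, lon 119°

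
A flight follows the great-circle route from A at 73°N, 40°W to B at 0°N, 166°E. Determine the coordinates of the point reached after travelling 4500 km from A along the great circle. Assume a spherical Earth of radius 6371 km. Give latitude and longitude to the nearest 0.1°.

From cos δ = sin φ₁ sin φ₂ + cos φ₁ cos φ₂ cos Δλ, the central angle is δ ≈ 1.837 rad (105.2°). The total great-circle distance is δ·R ≈ 1.837 × 6371 ≈ 11702 km, so the target fraction is f = 4500/11702 ≈ 0.385.
Interpolate at f ≈ 0.385 with slerp weights a = sin((1−f)δ)/sin δ ≈ 0.938, b = sin(fδ)/sin δ ≈ 0.673.
p = a·p₁ + b·p₂ ≈ (-0.443, -0.013, 0.897); φ = arcsin(p_z) ≈ 63.71°, λ = atan2(p_y, p_x) ≈ -178.26°.

≈ 63.7°N, 178.3°W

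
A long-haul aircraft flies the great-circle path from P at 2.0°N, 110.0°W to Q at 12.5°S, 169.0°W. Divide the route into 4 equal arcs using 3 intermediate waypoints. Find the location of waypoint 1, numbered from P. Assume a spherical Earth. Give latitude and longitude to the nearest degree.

Write both endpoints as unit vectors p₁, p₂ with components (cos φ cos λ, cos φ sin λ, sin φ).
The central angle between the endpoints is δ = arccos(p₁·p₂) ≈ 1.053 rad (60.3°).
Interpolate at f = 1/4 with slerp weights a = sin((1−f)δ)/sin δ ≈ 0.817, b = sin(fδ)/sin δ ≈ 0.299.
p = a·p₁ + b·p₂ ≈ (-0.566, -0.823, -0.036); φ = arcsin(p_z) ≈ -2.08°, λ = atan2(p_y, p_x) ≈ -124.52°.

≈ 2°S, 125°W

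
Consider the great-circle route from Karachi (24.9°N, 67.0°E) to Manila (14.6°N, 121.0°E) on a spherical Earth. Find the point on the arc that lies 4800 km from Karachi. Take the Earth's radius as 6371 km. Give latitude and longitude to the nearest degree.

From cos δ = sin φ₁ sin φ₂ + cos φ₁ cos φ₂ cos Δλ, the central angle is δ ≈ 0.899 rad (51.5°). The total great-circle distance is δ·R ≈ 0.899 × 6371 ≈ 5730 km, so the target fraction is f = 4800/5730 ≈ 0.838.
Interpolate at f ≈ 0.838 with slerp weights a = sin((1−f)δ)/sin δ ≈ 0.186, b = sin(fδ)/sin δ ≈ 0.874.
p = a·p₁ + b·p₂ ≈ (-0.370, 0.880, 0.298); φ = arcsin(p_z) ≈ 17.37°, λ = atan2(p_y, p_x) ≈ 112.79°.

≈ 17°N, 113°E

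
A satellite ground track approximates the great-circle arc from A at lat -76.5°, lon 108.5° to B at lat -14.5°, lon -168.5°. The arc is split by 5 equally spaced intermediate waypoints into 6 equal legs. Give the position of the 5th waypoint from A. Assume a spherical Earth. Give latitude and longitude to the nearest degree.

≈ lat -26°, lon -172°

Convert each endpoint to a unit vector on the sphere (x = cos φ cos λ, y = cos φ sin λ, z = sin φ).
The central angle between the endpoints is δ = arccos(p₁·p₂) ≈ 1.296 rad (74.3°).
Interpolate at f = 5/6 with slerp weights a = sin((1−f)δ)/sin δ ≈ 0.223, b = sin(fδ)/sin δ ≈ 0.916.
p = a·p₁ + b·p₂ ≈ (-0.886, -0.128, -0.446); φ = arcsin(p_z) ≈ -26.49°, λ = atan2(p_y, p_x) ≈ -171.81°.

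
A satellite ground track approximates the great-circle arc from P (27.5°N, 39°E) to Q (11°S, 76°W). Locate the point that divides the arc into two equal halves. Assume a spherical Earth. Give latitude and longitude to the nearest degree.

Convert each endpoint to a unit vector on the sphere (x = cos φ cos λ, y = cos φ sin λ, z = sin φ).
The central angle between the endpoints is δ = arccos(p₁·p₂) ≈ 2.044 rad (117.1°).
Interpolate at f = 1/2 with slerp weights a = sin((1−f)δ)/sin δ ≈ 0.959, b = sin(fδ)/sin δ ≈ 0.959.
p = a·p₁ + b·p₂ ≈ (0.889, -0.378, 0.260); φ = arcsin(p_z) ≈ 15.06°, λ = atan2(p_y, p_x) ≈ -23.04°.

≈ (15°N, 23°W)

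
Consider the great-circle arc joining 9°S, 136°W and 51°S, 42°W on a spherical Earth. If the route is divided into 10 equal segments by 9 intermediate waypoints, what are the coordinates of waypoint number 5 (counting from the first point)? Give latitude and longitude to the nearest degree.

≈ 39°S, 102°W

Write both endpoints as unit vectors p₁, p₂ with components (cos φ cos λ, cos φ sin λ, sin φ).
The central angle between the endpoints is δ = arccos(p₁·p₂) ≈ 1.493 rad (85.5°).
Interpolate at f = 5/10 with slerp weights a = sin((1−f)δ)/sin δ ≈ 0.681, b = sin(fδ)/sin δ ≈ 0.681.
p = a·p₁ + b·p₂ ≈ (-0.165, -0.754, -0.636); φ = arcsin(p_z) ≈ -39.48°, λ = atan2(p_y, p_x) ≈ -102.37°.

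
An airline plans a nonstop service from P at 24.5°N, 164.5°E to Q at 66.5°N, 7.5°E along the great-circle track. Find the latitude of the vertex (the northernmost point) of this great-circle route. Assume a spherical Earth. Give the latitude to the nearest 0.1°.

The great circle lies in the plane with unit normal n̂ = (p₁ × p₂)/|p₁ × p₂|.
Here n̂_z ≈ -0.142; the vertex latitude is φ_max = arccos|n̂_z| ≈ 81.8°.

≈ 81.8°N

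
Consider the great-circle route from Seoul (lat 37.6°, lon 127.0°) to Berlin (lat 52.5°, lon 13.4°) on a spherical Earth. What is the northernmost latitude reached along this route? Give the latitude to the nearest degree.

The great circle lies in the plane with unit normal n̂ = (p₁ × p₂)/|p₁ × p₂|.
Here n̂_z ≈ -0.462; the vertex latitude is φ_max = arccos|n̂_z| ≈ 62.5°.
Check via Clairaut: cos φ_max = |cos φ₁| · sin C = cos(37.6°)·sin(35.7°) ≈ 0.462, again giving ≈ 62.5°.

≈ 62°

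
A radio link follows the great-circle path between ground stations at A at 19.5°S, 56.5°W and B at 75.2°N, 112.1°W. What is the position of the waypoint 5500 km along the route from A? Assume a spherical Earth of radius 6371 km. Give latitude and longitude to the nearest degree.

Write both endpoints as unit vectors p₁, p₂ with components (cos φ cos λ, cos φ sin λ, sin φ).
The central angle between the endpoints is δ = arccos(p₁·p₂) ≈ 1.759 rad (100.8°). The total great-circle distance is δ·R ≈ 1.759 × 6371 ≈ 11204 km, so the target fraction is f = 5500/11204 ≈ 0.491.
Interpolate at f ≈ 0.491 with slerp weights a = sin((1−f)δ)/sin δ ≈ 0.794, b = sin(fδ)/sin δ ≈ 0.774.
p = a·p₁ + b·p₂ ≈ (0.339, -0.808, 0.483); φ = arcsin(p_z) ≈ 28.87°, λ = atan2(p_y, p_x) ≈ -67.23°.

≈ 29°N, 67°W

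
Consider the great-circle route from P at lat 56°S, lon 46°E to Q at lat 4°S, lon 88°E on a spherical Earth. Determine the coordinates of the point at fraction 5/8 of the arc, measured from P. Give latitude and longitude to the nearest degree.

≈ lat 25°S, lon 77°E

Convert each endpoint to a unit vector on the sphere (x = cos φ cos λ, y = cos φ sin λ, z = sin φ).
The central angle between the endpoints is δ = arccos(p₁·p₂) ≈ 1.079 rad (61.8°).
Interpolate at f = 5/8 with slerp weights a = sin((1−f)δ)/sin δ ≈ 0.447, b = sin(fδ)/sin δ ≈ 0.708.
p = a·p₁ + b·p₂ ≈ (0.198, 0.886, -0.420); φ = arcsin(p_z) ≈ -24.81°, λ = atan2(p_y, p_x) ≈ 77.39°.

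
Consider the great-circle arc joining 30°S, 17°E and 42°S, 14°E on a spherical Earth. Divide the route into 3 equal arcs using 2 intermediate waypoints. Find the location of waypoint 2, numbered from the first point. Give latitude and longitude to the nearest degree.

≈ 38°S, 15°E

From cos δ = sin φ₁ sin φ₂ + cos φ₁ cos φ₂ cos Δλ, the central angle is δ ≈ 0.214 rad (12.2°).
Interpolate at f = 2/3 with slerp weights a = sin((1−f)δ)/sin δ ≈ 0.336, b = sin(fδ)/sin δ ≈ 0.669.
p = a·p₁ + b·p₂ ≈ (0.761, 0.205, -0.616); φ = arcsin(p_z) ≈ -38.01°, λ = atan2(p_y, p_x) ≈ 15.11°.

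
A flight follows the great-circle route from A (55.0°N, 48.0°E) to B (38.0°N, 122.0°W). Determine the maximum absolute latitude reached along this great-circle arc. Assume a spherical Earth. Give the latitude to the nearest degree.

≈ 85°N

The great circle lies in the plane with unit normal n̂ = (p₁ × p₂)/|p₁ × p₂|.
Here n̂_z ≈ -0.079; the vertex latitude is φ_max = arccos|n̂_z| ≈ 85.5°.
Check via Clairaut: cos φ_max = |cos φ₁| · sin C = cos(55.0°)·sin(7.9°) ≈ 0.079, again giving ≈ 85.5°.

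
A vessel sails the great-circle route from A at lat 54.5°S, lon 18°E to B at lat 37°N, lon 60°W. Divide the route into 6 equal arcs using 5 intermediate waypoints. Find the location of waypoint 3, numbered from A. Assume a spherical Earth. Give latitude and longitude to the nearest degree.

≈ lat 11°S, lon 28°W

Write both endpoints as unit vectors p₁, p₂ with components (cos φ cos λ, cos φ sin λ, sin φ).
The central angle between the endpoints is δ = arccos(p₁·p₂) ≈ 1.975 rad (113.2°).
Interpolate at f = 3/6 with slerp weights a = sin((1−f)δ)/sin δ ≈ 0.908, b = sin(fδ)/sin δ ≈ 0.908.
p = a·p₁ + b·p₂ ≈ (0.864, -0.465, -0.193); φ = arcsin(p_z) ≈ -11.11°, λ = atan2(p_y, p_x) ≈ -28.29°.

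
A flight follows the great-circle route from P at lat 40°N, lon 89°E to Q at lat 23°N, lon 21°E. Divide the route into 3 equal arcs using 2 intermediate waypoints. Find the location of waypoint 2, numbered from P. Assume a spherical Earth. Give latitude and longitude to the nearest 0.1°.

Convert each endpoint to a unit vector on the sphere (x = cos φ cos λ, y = cos φ sin λ, z = sin φ).
The central angle between the endpoints is δ = arccos(p₁·p₂) ≈ 1.029 rad (59.0°).
Interpolate at f = 2/3 with slerp weights a = sin((1−f)δ)/sin δ ≈ 0.393, b = sin(fδ)/sin δ ≈ 0.739.
p = a·p₁ + b·p₂ ≈ (0.641, 0.545, 0.541); φ = arcsin(p_z) ≈ 32.77°, λ = atan2(p_y, p_x) ≈ 40.37°.

≈ lat 32.8°N, lon 40.4°E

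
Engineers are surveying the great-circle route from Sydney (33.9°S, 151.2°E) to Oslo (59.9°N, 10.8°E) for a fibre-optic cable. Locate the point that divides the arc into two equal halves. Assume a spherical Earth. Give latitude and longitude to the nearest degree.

≈ (29°N, 115°E)

Write both endpoints as unit vectors p₁, p₂ with components (cos φ cos λ, cos φ sin λ, sin φ).
The central angle between the endpoints is δ = arccos(p₁·p₂) ≈ 2.504 rad (143.4°).
Interpolate at f = 1/2 with slerp weights a = sin((1−f)δ)/sin δ ≈ 1.594, b = sin(fδ)/sin δ ≈ 1.594.
p = a·p₁ + b·p₂ ≈ (-0.374, 0.787, 0.490); φ = arcsin(p_z) ≈ 29.35°, λ = atan2(p_y, p_x) ≈ 115.42°.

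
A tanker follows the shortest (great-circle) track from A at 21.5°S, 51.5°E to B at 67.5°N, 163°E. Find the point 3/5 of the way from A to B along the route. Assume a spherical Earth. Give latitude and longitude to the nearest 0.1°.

≈ 43.1°N, 82.9°E

The haversine formula gives a central angle δ ≈ 2.059 rad (118.0°) between the endpoints.
Interpolate at f = 3/5 with slerp weights a = sin((1−f)δ)/sin δ ≈ 0.831, b = sin(fδ)/sin δ ≈ 1.069.
p = a·p₁ + b·p₂ ≈ (0.090, 0.724, 0.683); φ = arcsin(p_z) ≈ 43.11°, λ = atan2(p_y, p_x) ≈ 82.93°.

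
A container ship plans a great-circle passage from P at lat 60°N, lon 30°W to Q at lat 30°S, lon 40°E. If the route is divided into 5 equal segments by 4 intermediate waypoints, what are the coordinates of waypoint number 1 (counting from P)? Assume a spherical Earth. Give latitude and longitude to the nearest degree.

The haversine formula gives a central angle δ ≈ 1.860 rad (106.6°) between the endpoints.
Interpolate at f = 1/5 with slerp weights a = sin((1−f)δ)/sin δ ≈ 1.040, b = sin(fδ)/sin δ ≈ 0.379.
p = a·p₁ + b·p₂ ≈ (0.702, -0.049, 0.711); φ = arcsin(p_z) ≈ 45.30°, λ = atan2(p_y, p_x) ≈ -3.98°.

≈ lat 45°N, lon 4°W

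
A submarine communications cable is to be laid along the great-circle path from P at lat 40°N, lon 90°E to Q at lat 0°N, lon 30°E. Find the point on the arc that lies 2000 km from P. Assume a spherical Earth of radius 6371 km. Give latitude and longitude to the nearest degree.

The haversine formula gives a central angle δ ≈ 1.178 rad (67.5°) between the endpoints. The total great-circle distance is δ·R ≈ 1.178 × 6371 ≈ 7503 km, so the target fraction is f = 2000/7503 ≈ 0.267.
Interpolate at f ≈ 0.267 with slerp weights a = sin((1−f)δ)/sin δ ≈ 0.823, b = sin(fδ)/sin δ ≈ 0.334.
p = a·p₁ + b·p₂ ≈ (0.289, 0.798, 0.529); φ = arcsin(p_z) ≈ 31.94°, λ = atan2(p_y, p_x) ≈ 70.05°.

≈ lat 32°N, lon 70°E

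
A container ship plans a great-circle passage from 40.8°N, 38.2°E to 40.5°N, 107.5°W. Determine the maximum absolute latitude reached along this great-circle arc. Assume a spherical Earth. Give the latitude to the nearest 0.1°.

≈ 71.0°N

The great circle lies in the plane with unit normal n̂ = (p₁ × p₂)/|p₁ × p₂|.
Here n̂_z ≈ -0.325; the vertex latitude is φ_max = arccos|n̂_z| ≈ 71.0°.
Check via Clairaut: cos φ_max = |cos φ₁| · sin C = cos(40.8°)·sin(25.4°) ≈ 0.325, again giving ≈ 71.0°.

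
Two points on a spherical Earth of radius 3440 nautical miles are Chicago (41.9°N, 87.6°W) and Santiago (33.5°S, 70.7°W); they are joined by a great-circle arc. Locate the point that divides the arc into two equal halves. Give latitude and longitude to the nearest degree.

Write both endpoints as unit vectors p₁, p₂ with components (cos φ cos λ, cos φ sin λ, sin φ).
The central angle between the endpoints is δ = arccos(p₁·p₂) ≈ 1.344 rad (77.0°).
Interpolate at f = 1/2 with slerp weights a = sin((1−f)δ)/sin δ ≈ 0.639, b = sin(fδ)/sin δ ≈ 0.639.
p = a·p₁ + b·p₂ ≈ (0.196, -0.978, 0.074); φ = arcsin(p_z) ≈ 4.25°, λ = atan2(p_y, p_x) ≈ -78.67°.

≈ 4°N, 79°W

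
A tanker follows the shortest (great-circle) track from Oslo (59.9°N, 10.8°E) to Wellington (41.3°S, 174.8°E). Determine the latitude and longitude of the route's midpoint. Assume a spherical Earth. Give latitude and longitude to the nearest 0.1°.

≈ 34.1°N, 147.6°E

From cos δ = sin φ₁ sin φ₂ + cos φ₁ cos φ₂ cos Δλ, the central angle is δ ≈ 2.774 rad (158.9°).
Interpolate at f = 1/2 with slerp weights a = sin((1−f)δ)/sin δ ≈ 2.735, b = sin(fδ)/sin δ ≈ 2.735.
p = a·p₁ + b·p₂ ≈ (-0.699, 0.443, 0.561); φ = arcsin(p_z) ≈ 34.14°, λ = atan2(p_y, p_x) ≈ 147.62°.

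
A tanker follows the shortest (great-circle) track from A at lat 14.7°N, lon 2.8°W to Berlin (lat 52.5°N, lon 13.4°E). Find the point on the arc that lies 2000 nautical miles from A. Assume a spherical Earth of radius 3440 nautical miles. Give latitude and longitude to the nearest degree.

≈ lat 46°N, lon 9°E

Write both endpoints as unit vectors p₁, p₂ with components (cos φ cos λ, cos φ sin λ, sin φ).
The central angle between the endpoints is δ = arccos(p₁·p₂) ≈ 0.697 rad (39.9°). The total great-circle distance is δ·R ≈ 0.697 × 3440 ≈ 2398 nmi, so the target fraction is f = 2000/2398 ≈ 0.834.
Interpolate at f ≈ 0.834 with slerp weights a = sin((1−f)δ)/sin δ ≈ 0.180, b = sin(fδ)/sin δ ≈ 0.856.
p = a·p₁ + b·p₂ ≈ (0.680, 0.112, 0.724); φ = arcsin(p_z) ≈ 46.41°, λ = atan2(p_y, p_x) ≈ 9.37°.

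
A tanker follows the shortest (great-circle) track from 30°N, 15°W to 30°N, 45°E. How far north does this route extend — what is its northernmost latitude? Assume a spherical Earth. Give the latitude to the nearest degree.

The great circle lies in the plane with unit normal n̂ = (p₁ × p₂)/|p₁ × p₂|.
Here n̂_z ≈ +0.832; the vertex latitude is φ_max = arccos|n̂_z| ≈ 33.7°.
Check via Clairaut: cos φ_max = |cos φ₁| · sin C = cos(30.0°)·sin(73.9°) ≈ 0.832, again giving ≈ 33.7°.

≈ 34°N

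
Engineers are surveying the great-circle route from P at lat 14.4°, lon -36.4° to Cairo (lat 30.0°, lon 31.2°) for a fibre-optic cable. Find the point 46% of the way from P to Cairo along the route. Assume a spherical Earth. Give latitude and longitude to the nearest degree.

Write both endpoints as unit vectors p₁, p₂ with components (cos φ cos λ, cos φ sin λ, sin φ).
The central angle between the endpoints is δ = arccos(p₁·p₂) ≈ 1.111 rad (63.6°).
Interpolate at f = 0.46 with slerp weights a = sin((1−f)δ)/sin δ ≈ 0.630, b = sin(fδ)/sin δ ≈ 0.546.
p = a·p₁ + b·p₂ ≈ (0.895, -0.117, 0.430); φ = arcsin(p_z) ≈ 25.44°, λ = atan2(p_y, p_x) ≈ -7.46°.

≈ lat 25°, lon -7°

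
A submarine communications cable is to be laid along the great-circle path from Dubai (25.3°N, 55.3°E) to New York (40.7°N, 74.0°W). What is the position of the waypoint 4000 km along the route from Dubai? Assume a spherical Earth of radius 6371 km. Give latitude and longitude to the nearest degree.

≈ 51°N, 22°E

From cos δ = sin φ₁ sin φ₂ + cos φ₁ cos φ₂ cos Δλ, the central angle is δ ≈ 1.727 rad (98.9°). The total great-circle distance is δ·R ≈ 1.727 × 6371 ≈ 11002 km, so the target fraction is f = 4000/11002 ≈ 0.364.
Interpolate at f ≈ 0.364 with slerp weights a = sin((1−f)δ)/sin δ ≈ 0.902, b = sin(fδ)/sin δ ≈ 0.595.
p = a·p₁ + b·p₂ ≈ (0.588, 0.237, 0.773); φ = arcsin(p_z) ≈ 50.63°, λ = atan2(p_y, p_x) ≈ 21.93°.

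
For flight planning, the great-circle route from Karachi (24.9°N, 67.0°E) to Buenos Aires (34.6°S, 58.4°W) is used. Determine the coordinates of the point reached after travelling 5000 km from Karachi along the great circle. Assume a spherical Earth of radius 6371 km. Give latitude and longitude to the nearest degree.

≈ (1°N, 27°E)

From cos δ = sin φ₁ sin φ₂ + cos φ₁ cos φ₂ cos Δλ, the central angle is δ ≈ 2.307 rad (132.2°). The total great-circle distance is δ·R ≈ 2.307 × 6371 ≈ 14699 km, so the target fraction is f = 5000/14699 ≈ 0.340.
Interpolate at f ≈ 0.340 with slerp weights a = sin((1−f)δ)/sin δ ≈ 1.348, b = sin(fδ)/sin δ ≈ 0.954.
p = a·p₁ + b·p₂ ≈ (0.889, 0.457, 0.026); φ = arcsin(p_z) ≈ 1.49°, λ = atan2(p_y, p_x) ≈ 27.20°.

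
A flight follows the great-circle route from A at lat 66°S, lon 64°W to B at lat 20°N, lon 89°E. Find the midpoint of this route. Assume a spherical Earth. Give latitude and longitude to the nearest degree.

≈ lat 43°S, lon 71°E

From cos δ = sin φ₁ sin φ₂ + cos φ₁ cos φ₂ cos Δλ, the central angle is δ ≈ 2.282 rad (130.8°).
Interpolate at f = 1/2 with slerp weights a = sin((1−f)δ)/sin δ ≈ 1.200, b = sin(fδ)/sin δ ≈ 1.200.
p = a·p₁ + b·p₂ ≈ (0.234, 0.689, -0.686); φ = arcsin(p_z) ≈ -43.32°, λ = atan2(p_y, p_x) ≈ 71.26°.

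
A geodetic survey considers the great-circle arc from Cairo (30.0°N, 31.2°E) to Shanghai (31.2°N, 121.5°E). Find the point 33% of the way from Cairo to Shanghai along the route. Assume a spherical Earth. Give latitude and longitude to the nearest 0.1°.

≈ 38.6°N, 59.6°E

Write both endpoints as unit vectors p₁, p₂ with components (cos φ cos λ, cos φ sin λ, sin φ).
The central angle between the endpoints is δ = arccos(p₁·p₂) ≈ 1.313 rad (75.2°).
Interpolate at f = 0.33 with slerp weights a = sin((1−f)δ)/sin δ ≈ 0.797, b = sin(fδ)/sin δ ≈ 0.434.
p = a·p₁ + b·p₂ ≈ (0.396, 0.674, 0.623); φ = arcsin(p_z) ≈ 38.56°, λ = atan2(p_y, p_x) ≈ 59.55°.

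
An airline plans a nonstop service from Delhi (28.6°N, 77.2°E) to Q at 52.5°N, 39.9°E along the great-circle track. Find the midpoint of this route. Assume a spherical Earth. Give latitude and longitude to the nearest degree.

≈ 42°N, 62°E

Write both endpoints as unit vectors p₁, p₂ with components (cos φ cos λ, cos φ sin λ, sin φ).
The central angle between the endpoints is δ = arccos(p₁·p₂) ≈ 0.635 rad (36.4°).
Interpolate at f = 1/2 with slerp weights a = sin((1−f)δ)/sin δ ≈ 0.526, b = sin(fδ)/sin δ ≈ 0.526.
p = a·p₁ + b·p₂ ≈ (0.348, 0.656, 0.670); φ = arcsin(p_z) ≈ 42.03°, λ = atan2(p_y, p_x) ≈ 62.05°.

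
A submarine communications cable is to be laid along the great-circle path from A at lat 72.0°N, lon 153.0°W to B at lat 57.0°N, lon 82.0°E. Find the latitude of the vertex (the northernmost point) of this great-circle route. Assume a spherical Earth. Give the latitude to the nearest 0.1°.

The great circle lies in the plane with unit normal n̂ = (p₁ × p₂)/|p₁ × p₂|.
Here n̂_z ≈ -0.193; the vertex latitude is φ_max = arccos|n̂_z| ≈ 78.9°.
Check via Clairaut: cos φ_max = |cos φ₁| · sin C = cos(72.0°)·sin(38.7°) ≈ 0.193, again giving ≈ 78.9°.

≈ 78.9°N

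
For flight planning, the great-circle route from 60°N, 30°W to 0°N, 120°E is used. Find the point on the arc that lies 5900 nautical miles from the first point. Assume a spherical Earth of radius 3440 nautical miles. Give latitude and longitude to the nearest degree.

≈ 17°N, 115°E

Write both endpoints as unit vectors p₁, p₂ with components (cos φ cos λ, cos φ sin λ, sin φ).
The central angle between the endpoints is δ = arccos(p₁·p₂) ≈ 2.019 rad (115.7°). The total great-circle distance is δ·R ≈ 2.019 × 3440 ≈ 6944 nmi, so the target fraction is f = 5900/6944 ≈ 0.850.
Interpolate at f ≈ 0.850 with slerp weights a = sin((1−f)δ)/sin δ ≈ 0.332, b = sin(fδ)/sin δ ≈ 1.098.
p = a·p₁ + b·p₂ ≈ (-0.405, 0.868, 0.287); φ = arcsin(p_z) ≈ 16.69°, λ = atan2(p_y, p_x) ≈ 115.04°.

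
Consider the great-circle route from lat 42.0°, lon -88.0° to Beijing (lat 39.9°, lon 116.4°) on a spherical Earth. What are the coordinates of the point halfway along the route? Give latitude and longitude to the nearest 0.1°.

Write both endpoints as unit vectors p₁, p₂ with components (cos φ cos λ, cos φ sin λ, sin φ).
The central angle between the endpoints is δ = arccos(p₁·p₂) ≈ 1.661 rad (95.2°).
Interpolate at f = 1/2 with slerp weights a = sin((1−f)δ)/sin δ ≈ 0.741, b = sin(fδ)/sin δ ≈ 0.741.
p = a·p₁ + b·p₂ ≈ (-0.234, -0.041, 0.971); φ = arcsin(p_z) ≈ 76.28°, λ = atan2(p_y, p_x) ≈ -170.01°.

≈ lat 76.3°, lon -170.0°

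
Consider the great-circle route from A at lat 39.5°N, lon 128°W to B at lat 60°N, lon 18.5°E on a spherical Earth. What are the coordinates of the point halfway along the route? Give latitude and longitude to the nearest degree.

The haversine formula gives a central angle δ ≈ 1.340 rad (76.8°) between the endpoints.
Interpolate at f = 1/2 with slerp weights a = sin((1−f)δ)/sin δ ≈ 0.638, b = sin(fδ)/sin δ ≈ 0.638.
p = a·p₁ + b·p₂ ≈ (-0.001, -0.287, 0.958); φ = arcsin(p_z) ≈ 73.34°, λ = atan2(p_y, p_x) ≈ -90.11°.

≈ lat 73°N, lon 90°W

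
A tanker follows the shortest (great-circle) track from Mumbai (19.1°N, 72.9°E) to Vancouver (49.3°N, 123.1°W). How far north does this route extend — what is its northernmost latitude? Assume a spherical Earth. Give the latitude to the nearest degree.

≈ 80°N

The great circle lies in the plane with unit normal n̂ = (p₁ × p₂)/|p₁ × p₂|.
Here n̂_z ≈ +0.181; the vertex latitude is φ_max = arccos|n̂_z| ≈ 79.6°.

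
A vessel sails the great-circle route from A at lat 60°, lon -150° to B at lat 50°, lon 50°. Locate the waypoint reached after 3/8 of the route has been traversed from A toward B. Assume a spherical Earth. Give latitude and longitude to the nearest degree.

Convert each endpoint to a unit vector on the sphere (x = cos φ cos λ, y = cos φ sin λ, z = sin φ).
The central angle between the endpoints is δ = arccos(p₁·p₂) ≈ 1.201 rad (68.8°).
Interpolate at f = 3/8 with slerp weights a = sin((1−f)δ)/sin δ ≈ 0.732, b = sin(fδ)/sin δ ≈ 0.467.
p = a·p₁ + b·p₂ ≈ (-0.124, 0.047, 0.991); φ = arcsin(p_z) ≈ 82.39°, λ = atan2(p_y, p_x) ≈ 159.22°.

≈ lat 82°, lon 159°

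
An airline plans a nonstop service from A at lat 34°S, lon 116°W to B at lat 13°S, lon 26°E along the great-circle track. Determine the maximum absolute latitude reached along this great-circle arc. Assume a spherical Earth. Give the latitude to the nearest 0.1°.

≈ 54.7°S

The great circle lies in the plane with unit normal n̂ = (p₁ × p₂)/|p₁ × p₂|.
Here n̂_z ≈ +0.578; the vertex latitude is φ_max = arccos|n̂_z| ≈ 54.7°.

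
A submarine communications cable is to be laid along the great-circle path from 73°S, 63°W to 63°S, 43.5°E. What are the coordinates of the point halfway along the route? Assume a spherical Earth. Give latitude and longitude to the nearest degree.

Write both endpoints as unit vectors p₁, p₂ with components (cos φ cos λ, cos φ sin λ, sin φ).
The central angle between the endpoints is δ = arccos(p₁·p₂) ≈ 0.619 rad (35.5°).
Interpolate at f = 1/2 with slerp weights a = sin((1−f)δ)/sin δ ≈ 0.525, b = sin(fδ)/sin δ ≈ 0.525.
p = a·p₁ + b·p₂ ≈ (0.243, 0.027, -0.970); φ = arcsin(p_z) ≈ -75.87°, λ = atan2(p_y, p_x) ≈ 6.42°.

≈ 76°S, 6°E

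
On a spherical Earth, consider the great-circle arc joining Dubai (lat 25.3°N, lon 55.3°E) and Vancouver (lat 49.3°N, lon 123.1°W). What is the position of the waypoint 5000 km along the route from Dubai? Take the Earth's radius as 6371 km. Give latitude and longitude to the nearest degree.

≈ lat 70°N, lon 53°E

The haversine formula gives a central angle δ ≈ 1.839 rad (105.4°) between the endpoints. The total great-circle distance is δ·R ≈ 1.839 × 6371 ≈ 11718 km, so the target fraction is f = 5000/11718 ≈ 0.427.
Interpolate at f ≈ 0.427 with slerp weights a = sin((1−f)δ)/sin δ ≈ 0.902, b = sin(fδ)/sin δ ≈ 0.733.
p = a·p₁ + b·p₂ ≈ (0.203, 0.270, 0.941); φ = arcsin(p_z) ≈ 70.25°, λ = atan2(p_y, p_x) ≈ 53.04°.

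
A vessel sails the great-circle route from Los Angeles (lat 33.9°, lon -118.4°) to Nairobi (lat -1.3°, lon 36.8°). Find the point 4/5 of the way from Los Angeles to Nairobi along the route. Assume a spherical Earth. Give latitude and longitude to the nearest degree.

Write both endpoints as unit vectors p₁, p₂ with components (cos φ cos λ, cos φ sin λ, sin φ).
The central angle between the endpoints is δ = arccos(p₁·p₂) ≈ 2.443 rad (140.0°).
Interpolate at f = 4/5 with slerp weights a = sin((1−f)δ)/sin δ ≈ 0.730, b = sin(fδ)/sin δ ≈ 1.442.
p = a·p₁ + b·p₂ ≈ (0.866, 0.331, 0.375); φ = arcsin(p_z) ≈ 21.99°, λ = atan2(p_y, p_x) ≈ 20.89°.

≈ lat 22°, lon 21°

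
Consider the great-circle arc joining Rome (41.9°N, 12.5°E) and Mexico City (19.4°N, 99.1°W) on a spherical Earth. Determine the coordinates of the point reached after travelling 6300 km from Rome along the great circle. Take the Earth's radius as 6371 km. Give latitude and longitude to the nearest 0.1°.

Convert each endpoint to a unit vector on the sphere (x = cos φ cos λ, y = cos φ sin λ, z = sin φ).
The central angle between the endpoints is δ = arccos(p₁·p₂) ≈ 1.607 rad (92.1°). The total great-circle distance is δ·R ≈ 1.607 × 6371 ≈ 10241 km, so the target fraction is f = 6300/10241 ≈ 0.615.
Interpolate at f ≈ 0.615 with slerp weights a = sin((1−f)δ)/sin δ ≈ 0.580, b = sin(fδ)/sin δ ≈ 0.836.
p = a·p₁ + b·p₂ ≈ (0.297, -0.685, 0.665); φ = arcsin(p_z) ≈ 41.70°, λ = atan2(p_y, p_x) ≈ -66.57°.

≈ 41.7°N, 66.6°W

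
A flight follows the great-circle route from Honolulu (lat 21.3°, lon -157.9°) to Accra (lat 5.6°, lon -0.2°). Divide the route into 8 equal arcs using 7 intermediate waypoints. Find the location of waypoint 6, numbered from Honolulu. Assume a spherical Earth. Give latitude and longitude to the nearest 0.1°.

Convert each endpoint to a unit vector on the sphere (x = cos φ cos λ, y = cos φ sin λ, z = sin φ).
The central angle between the endpoints is δ = arccos(p₁·p₂) ≈ 2.536 rad (145.3°).
Interpolate at f = 6/8 with slerp weights a = sin((1−f)δ)/sin δ ≈ 1.042, b = sin(fδ)/sin δ ≈ 1.662.
p = a·p₁ + b·p₂ ≈ (0.755, -0.371, 0.541); φ = arcsin(p_z) ≈ 32.72°, λ = atan2(p_y, p_x) ≈ -26.16°.

≈ lat 32.7°, lon -26.2°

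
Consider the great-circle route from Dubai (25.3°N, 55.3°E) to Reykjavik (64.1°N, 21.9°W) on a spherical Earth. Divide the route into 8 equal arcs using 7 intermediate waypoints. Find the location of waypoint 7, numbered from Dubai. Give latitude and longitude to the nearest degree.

The haversine formula gives a central angle δ ≈ 1.079 rad (61.8°) between the endpoints.
Interpolate at f = 7/8 with slerp weights a = sin((1−f)δ)/sin δ ≈ 0.153, b = sin(fδ)/sin δ ≈ 0.919.
p = a·p₁ + b·p₂ ≈ (0.451, -0.036, 0.892); φ = arcsin(p_z) ≈ 63.10°, λ = atan2(p_y, p_x) ≈ -4.60°.

≈ (63°N, 5°W)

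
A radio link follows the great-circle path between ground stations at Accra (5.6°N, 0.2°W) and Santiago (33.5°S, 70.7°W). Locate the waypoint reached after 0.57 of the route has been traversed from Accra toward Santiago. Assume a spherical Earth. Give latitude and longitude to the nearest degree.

≈ 20°S, 37°W

Convert each endpoint to a unit vector on the sphere (x = cos φ cos λ, y = cos φ sin λ, z = sin φ).
The central angle between the endpoints is δ = arccos(p₁·p₂) ≈ 1.346 rad (77.1°).
Interpolate at f = 0.57 with slerp weights a = sin((1−f)δ)/sin δ ≈ 0.561, b = sin(fδ)/sin δ ≈ 0.712.
p = a·p₁ + b·p₂ ≈ (0.755, -0.562, -0.338); φ = arcsin(p_z) ≈ -19.77°, λ = atan2(p_y, p_x) ≈ -36.69°.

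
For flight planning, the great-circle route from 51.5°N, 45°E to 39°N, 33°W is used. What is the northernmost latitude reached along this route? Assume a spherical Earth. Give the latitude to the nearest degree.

The great circle lies in the plane with unit normal n̂ = (p₁ × p₂)/|p₁ × p₂|.
Here n̂_z ≈ -0.588; the vertex latitude is φ_max = arccos|n̂_z| ≈ 54.0°.

≈ 54°N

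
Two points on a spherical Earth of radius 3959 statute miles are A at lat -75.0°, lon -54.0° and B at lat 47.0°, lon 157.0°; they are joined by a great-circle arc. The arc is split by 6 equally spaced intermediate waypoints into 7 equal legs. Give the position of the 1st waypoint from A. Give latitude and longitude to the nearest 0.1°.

From cos δ = sin φ₁ sin φ₂ + cos φ₁ cos φ₂ cos Δλ, the central angle is δ ≈ 2.602 rad (149.1°).
Interpolate at f = 1/7 with slerp weights a = sin((1−f)δ)/sin δ ≈ 1.538, b = sin(fδ)/sin δ ≈ 0.706.
p = a·p₁ + b·p₂ ≈ (-0.210, -0.134, -0.969); φ = arcsin(p_z) ≈ -75.61°, λ = atan2(p_y, p_x) ≈ -147.46°.

≈ lat -75.6°, lon -147.5°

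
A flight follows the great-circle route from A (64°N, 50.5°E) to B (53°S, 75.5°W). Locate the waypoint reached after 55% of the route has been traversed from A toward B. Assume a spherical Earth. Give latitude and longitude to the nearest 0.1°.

≈ (4.7°N, 33.0°W)

Convert each endpoint to a unit vector on the sphere (x = cos φ cos λ, y = cos φ sin λ, z = sin φ).
The central angle between the endpoints is δ = arccos(p₁·p₂) ≈ 2.632 rad (150.8°).
Interpolate at f = 0.55 with slerp weights a = sin((1−f)δ)/sin δ ≈ 1.898, b = sin(fδ)/sin δ ≈ 2.034.
p = a·p₁ + b·p₂ ≈ (0.836, -0.543, 0.082); φ = arcsin(p_z) ≈ 4.69°, λ = atan2(p_y, p_x) ≈ -33.01°.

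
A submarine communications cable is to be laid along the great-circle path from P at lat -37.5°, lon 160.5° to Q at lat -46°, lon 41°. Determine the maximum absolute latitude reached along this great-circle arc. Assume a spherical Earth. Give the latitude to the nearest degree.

≈ -61°

The great circle lies in the plane with unit normal n̂ = (p₁ × p₂)/|p₁ × p₂|.
Here n̂_z ≈ -0.486; the vertex latitude is φ_max = arccos|n̂_z| ≈ 60.9°.
Check via Clairaut: cos φ_max = |cos φ₁| · sin C = cos(37.5°)·sin(142.2°) ≈ 0.486, again giving ≈ 60.9°.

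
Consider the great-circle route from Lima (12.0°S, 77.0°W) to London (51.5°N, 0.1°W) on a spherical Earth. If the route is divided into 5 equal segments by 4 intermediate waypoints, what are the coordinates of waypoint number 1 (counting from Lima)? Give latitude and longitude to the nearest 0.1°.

≈ 2.7°N, 66.0°W

Write both endpoints as unit vectors p₁, p₂ with components (cos φ cos λ, cos φ sin λ, sin φ).
The central angle between the endpoints is δ = arccos(p₁·p₂) ≈ 1.596 rad (91.4°).
Interpolate at f = 1/5 with slerp weights a = sin((1−f)δ)/sin δ ≈ 0.957, b = sin(fδ)/sin δ ≈ 0.314.
p = a·p₁ + b·p₂ ≈ (0.406, -0.913, 0.047); φ = arcsin(p_z) ≈ 2.67°, λ = atan2(p_y, p_x) ≈ -66.02°.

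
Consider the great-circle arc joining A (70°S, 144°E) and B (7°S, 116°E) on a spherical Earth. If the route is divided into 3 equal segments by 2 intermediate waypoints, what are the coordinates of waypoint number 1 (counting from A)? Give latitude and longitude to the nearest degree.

≈ (50°S, 127°E)

Write both endpoints as unit vectors p₁, p₂ with components (cos φ cos λ, cos φ sin λ, sin φ).
The central angle between the endpoints is δ = arccos(p₁·p₂) ≈ 1.144 rad (65.5°).
Interpolate at f = 1/3 with slerp weights a = sin((1−f)δ)/sin δ ≈ 0.759, b = sin(fδ)/sin δ ≈ 0.409.
p = a·p₁ + b·p₂ ≈ (-0.388, 0.517, -0.763); φ = arcsin(p_z) ≈ -49.72°, λ = atan2(p_y, p_x) ≈ 126.86°.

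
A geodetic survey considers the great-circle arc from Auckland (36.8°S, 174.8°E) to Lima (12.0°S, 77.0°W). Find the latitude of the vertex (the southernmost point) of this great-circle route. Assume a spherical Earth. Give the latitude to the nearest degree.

≈ 41°S

The great circle lies in the plane with unit normal n̂ = (p₁ × p₂)/|p₁ × p₂|.
Here n̂_z ≈ +0.749; the vertex latitude is φ_max = arccos|n̂_z| ≈ 41.5°.
Check via Clairaut: cos φ_max = |cos φ₁| · sin C = cos(36.8°)·sin(110.6°) ≈ 0.749, again giving ≈ 41.5°.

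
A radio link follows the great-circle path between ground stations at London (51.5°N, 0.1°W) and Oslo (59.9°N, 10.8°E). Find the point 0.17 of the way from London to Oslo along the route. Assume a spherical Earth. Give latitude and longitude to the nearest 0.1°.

≈ 53.0°N, 1.4°E

Write both endpoints as unit vectors p₁, p₂ with components (cos φ cos λ, cos φ sin λ, sin φ).
The central angle between the endpoints is δ = arccos(p₁·p₂) ≈ 0.181 rad (10.4°).
Interpolate at f = 0.17 with slerp weights a = sin((1−f)δ)/sin δ ≈ 0.831, b = sin(fδ)/sin δ ≈ 0.171.
p = a·p₁ + b·p₂ ≈ (0.602, 0.015, 0.799); φ = arcsin(p_z) ≈ 52.99°, λ = atan2(p_y, p_x) ≈ 1.44°.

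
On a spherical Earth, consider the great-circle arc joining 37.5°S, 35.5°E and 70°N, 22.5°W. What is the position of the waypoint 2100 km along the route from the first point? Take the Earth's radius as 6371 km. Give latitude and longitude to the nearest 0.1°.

≈ 19.4°S, 29.2°E

From cos δ = sin φ₁ sin φ₂ + cos φ₁ cos φ₂ cos Δλ, the central angle is δ ≈ 2.013 rad (115.4°). The total great-circle distance is δ·R ≈ 2.013 × 6371 ≈ 12827 km, so the target fraction is f = 2100/12827 ≈ 0.164.
Interpolate at f ≈ 0.164 with slerp weights a = sin((1−f)δ)/sin δ ≈ 1.100, b = sin(fδ)/sin δ ≈ 0.358.
p = a·p₁ + b·p₂ ≈ (0.823, 0.460, -0.333); φ = arcsin(p_z) ≈ -19.44°, λ = atan2(p_y, p_x) ≈ 29.17°.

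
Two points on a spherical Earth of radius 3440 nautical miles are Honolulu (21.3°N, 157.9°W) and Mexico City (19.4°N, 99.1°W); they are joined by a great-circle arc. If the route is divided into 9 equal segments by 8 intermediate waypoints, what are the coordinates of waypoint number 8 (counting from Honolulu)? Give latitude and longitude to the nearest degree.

Convert each endpoint to a unit vector on the sphere (x = cos φ cos λ, y = cos φ sin λ, z = sin φ).
The central angle between the endpoints is δ = arccos(p₁·p₂) ≈ 0.957 rad (54.8°).
Interpolate at f = 8/9 with slerp weights a = sin((1−f)δ)/sin δ ≈ 0.130, b = sin(fδ)/sin δ ≈ 0.920.
p = a·p₁ + b·p₂ ≈ (-0.249, -0.902, 0.353); φ = arcsin(p_z) ≈ 20.65°, λ = atan2(p_y, p_x) ≈ -105.45°.

≈ 21°N, 105°W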